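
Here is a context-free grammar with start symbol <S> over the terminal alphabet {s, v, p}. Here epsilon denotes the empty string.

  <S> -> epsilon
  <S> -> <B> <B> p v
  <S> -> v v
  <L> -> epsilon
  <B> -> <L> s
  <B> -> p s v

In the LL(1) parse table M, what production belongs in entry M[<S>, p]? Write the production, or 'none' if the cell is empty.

<S> -> <B> <B> p v

FIRST(<L>) = {epsilon}
FIRST(<B>) = {p, s}  (via <L> s)
FIRST(<S>) = {epsilon, p, s, v}  (via <B> <B> p v)
FOLLOW(<S>) includes $ since <S> is the start symbol.
FOLLOW(<S>): <S> appears on no right-hand side. Thus FOLLOW(<S>) = {$}.
For <S> -> epsilon: FIRST(epsilon) = {epsilon}, so it goes in M[<S>, t] for t ∈ {}; since epsilon ∈ FIRST, also for every t ∈ FOLLOW(<S>) = {$}.
For <S> -> <B> <B> p v: FIRST(<B> <B> p v) = {p, s}, so it goes in M[<S>, t] for t ∈ {p, s}.
For <S> -> v v: FIRST(v v) = {v}, so it goes in M[<S>, t] for t ∈ {v}.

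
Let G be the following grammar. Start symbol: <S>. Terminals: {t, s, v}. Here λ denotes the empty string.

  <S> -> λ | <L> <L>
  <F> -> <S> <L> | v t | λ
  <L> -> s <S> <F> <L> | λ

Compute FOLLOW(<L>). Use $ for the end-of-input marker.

FIRST(<L>) = {λ, s}
FIRST(<S>) = {λ, s}  (via <L> <L>)
FIRST(<F>) = {λ, s, v}  (via <S> <L>)
FOLLOW(<S>) includes $ since <S> is the start symbol.
FOLLOW(<S>): in <F>-><S> <L>, <S> is followed by <L> with FIRST {λ, s}; in <F>-><S> <L>, the suffix after <S> is nullable, so FOLLOW(<S>) ⊇ FOLLOW(<F>) = {$, s, v}; in <L>->s <S> <F> <L>, <S> is followed by <F> <L> with FIRST {λ, s, v}; in <L>->s <S> <F> <L>, the suffix after <S> is nullable, so FOLLOW(<S>) ⊇ FOLLOW(<L>) = {$, s, v}. Thus FOLLOW(<S>) = {$, s, v}.
FOLLOW(<F>): in <L>->s <S> <F> <L>, <F> is followed by <L> with FIRST {λ, s}; in <L>->s <S> <F> <L>, the suffix after <F> is nullable, so FOLLOW(<F>) ⊇ FOLLOW(<L>) = {$, s, v}. Thus FOLLOW(<F>) = {$, s, v}.
FOLLOW(<L>): in <S>-><L> <L> (occurrence 1), <L> is followed by <L> with FIRST {λ, s}; in <S>-><L> <L> (occurrence 1), the suffix after <L> is nullable, so FOLLOW(<L>) ⊇ FOLLOW(<S>) = {$, s, v}; in <S>-><L> <L> (occurrence 2), the suffix after <L> is empty, so FOLLOW(<L>) ⊇ FOLLOW(<S>) = {$, s, v}; in <F>-><S> <L>, the suffix after <L> is empty, so FOLLOW(<L>) ⊇ FOLLOW(<F>) = {$, s, v}; in <L>->s <S> <F> <L>, the suffix after <L> is empty (adds nothing new). Thus FOLLOW(<L>) = {$, s, v}.

{$, s, v}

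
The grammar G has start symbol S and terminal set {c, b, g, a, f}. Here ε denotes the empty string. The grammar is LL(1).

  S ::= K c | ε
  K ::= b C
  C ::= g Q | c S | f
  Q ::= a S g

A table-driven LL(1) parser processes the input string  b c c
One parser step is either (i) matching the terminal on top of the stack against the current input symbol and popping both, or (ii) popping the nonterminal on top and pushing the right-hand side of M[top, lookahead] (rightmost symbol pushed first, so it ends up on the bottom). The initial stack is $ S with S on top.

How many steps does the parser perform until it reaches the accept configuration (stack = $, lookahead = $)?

7

     Stack    Input    Action
  1  $ S      b c c $  expand S ::= K c
  2  $ c K    b c c $  expand K ::= b C
  3  $ c C b  b c c $  match b
  4  $ c C    c c $    expand C ::= c S
  5  $ c S c  c c $    match c
  6  $ c S    c $      expand S ::= ε
  7  $ c      c $      match c
Accept reached after 7 steps.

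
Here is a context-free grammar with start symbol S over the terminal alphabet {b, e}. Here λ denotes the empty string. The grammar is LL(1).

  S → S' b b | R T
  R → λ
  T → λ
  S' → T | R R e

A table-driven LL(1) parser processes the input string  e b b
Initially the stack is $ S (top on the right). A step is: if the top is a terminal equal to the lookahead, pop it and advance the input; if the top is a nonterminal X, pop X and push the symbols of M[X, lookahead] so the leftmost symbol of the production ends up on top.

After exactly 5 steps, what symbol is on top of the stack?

b

     Stack        Input    Action
  1  $ S          e b b $  expand S → S' b b
  2  $ b b S'     e b b $  expand S' → R R e
  3  $ b b e R R  e b b $  expand R → λ
  4  $ b b e R    e b b $  expand R → λ
  5  $ b b e      e b b $  match e
Stack after step 5: $ b b (top = b).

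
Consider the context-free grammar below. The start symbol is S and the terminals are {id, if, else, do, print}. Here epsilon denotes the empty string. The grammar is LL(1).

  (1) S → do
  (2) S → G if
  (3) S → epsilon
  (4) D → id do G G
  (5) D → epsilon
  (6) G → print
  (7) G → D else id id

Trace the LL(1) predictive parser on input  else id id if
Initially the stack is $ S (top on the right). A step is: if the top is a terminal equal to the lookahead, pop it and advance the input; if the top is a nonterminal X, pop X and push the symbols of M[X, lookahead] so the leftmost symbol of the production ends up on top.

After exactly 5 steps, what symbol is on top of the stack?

id

     Stack              Input            Action
  1  $ S                else id id if $  expand S → G if
  2  $ if G             else id id if $  expand G → D else id id
  3  $ if id id else D  else id id if $  expand D → epsilon
  4  $ if id id else    else id id if $  match else
  5  $ if id id         id id if $       match id
Stack after step 5: $ if id (top = id).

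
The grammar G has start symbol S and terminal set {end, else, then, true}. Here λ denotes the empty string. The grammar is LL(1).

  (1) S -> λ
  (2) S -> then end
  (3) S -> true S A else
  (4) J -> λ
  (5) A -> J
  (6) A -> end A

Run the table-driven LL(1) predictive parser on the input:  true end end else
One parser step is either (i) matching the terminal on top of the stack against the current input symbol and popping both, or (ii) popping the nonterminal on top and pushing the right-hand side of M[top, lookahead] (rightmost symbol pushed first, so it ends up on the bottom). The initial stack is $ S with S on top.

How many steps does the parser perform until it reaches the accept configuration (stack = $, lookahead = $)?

step 1: stack=$ S  input=true end end else $  — expand S -> true S A else
step 2: stack=$ else A S true  input=true end end else $  — match true
step 3: stack=$ else A S  input=end end else $  — expand S -> λ
step 4: stack=$ else A  input=end end else $  — expand A -> end A
step 5: stack=$ else A end  input=end end else $  — match end
step 6: stack=$ else A  input=end else $  — expand A -> end A
step 7: stack=$ else A end  input=end else $  — match end
step 8: stack=$ else A  input=else $  — expand A -> J
step 9: stack=$ else J  input=else $  — expand J -> λ
step 10: stack=$ else  input=else $  — match else
Accept reached after 10 steps.

10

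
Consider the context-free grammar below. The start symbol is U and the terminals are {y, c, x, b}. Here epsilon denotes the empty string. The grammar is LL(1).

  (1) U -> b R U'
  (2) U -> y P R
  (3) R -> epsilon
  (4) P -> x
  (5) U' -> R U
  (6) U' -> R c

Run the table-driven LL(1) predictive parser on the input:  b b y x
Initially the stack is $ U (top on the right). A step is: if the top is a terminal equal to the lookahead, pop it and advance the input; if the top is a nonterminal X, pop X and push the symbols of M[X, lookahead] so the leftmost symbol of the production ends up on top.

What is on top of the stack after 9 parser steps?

     Stack     Input      Action
  1  $ U       b b y x $  expand U -> b R U'
  2  $ U' R b  b b y x $  match b
  3  $ U' R    b y x $    expand R -> epsilon
  4  $ U'      b y x $    expand U' -> R U
  5  $ U R     b y x $    expand R -> epsilon
  6  $ U       b y x $    expand U -> b R U'
  7  $ U' R b  b y x $    match b
  8  $ U' R    y x $      expand R -> epsilon
  9  $ U'      y x $      expand U' -> R U
Stack after step 9: $ U R (top = R).

R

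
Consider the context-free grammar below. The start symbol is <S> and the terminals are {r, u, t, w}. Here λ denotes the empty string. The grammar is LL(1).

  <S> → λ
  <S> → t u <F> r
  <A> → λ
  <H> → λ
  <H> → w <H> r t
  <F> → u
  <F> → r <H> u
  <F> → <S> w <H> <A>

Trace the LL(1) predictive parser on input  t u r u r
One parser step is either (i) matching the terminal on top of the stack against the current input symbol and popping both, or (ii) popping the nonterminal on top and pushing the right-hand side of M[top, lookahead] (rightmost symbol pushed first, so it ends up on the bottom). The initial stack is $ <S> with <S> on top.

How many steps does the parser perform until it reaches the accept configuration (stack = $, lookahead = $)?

8

step 1: stack=$ <S>  input=t u r u r $  — expand <S> → t u <F> r
step 2: stack=$ r <F> u t  input=t u r u r $  — match t
step 3: stack=$ r <F> u  input=u r u r $  — match u
step 4: stack=$ r <F>  input=r u r $  — expand <F> → r <H> u
step 5: stack=$ r u <H> r  input=r u r $  — match r
step 6: stack=$ r u <H>  input=u r $  — expand <H> → λ
step 7: stack=$ r u  input=u r $  — match u
step 8: stack=$ r  input=r $  — match r
Accept reached after 8 steps.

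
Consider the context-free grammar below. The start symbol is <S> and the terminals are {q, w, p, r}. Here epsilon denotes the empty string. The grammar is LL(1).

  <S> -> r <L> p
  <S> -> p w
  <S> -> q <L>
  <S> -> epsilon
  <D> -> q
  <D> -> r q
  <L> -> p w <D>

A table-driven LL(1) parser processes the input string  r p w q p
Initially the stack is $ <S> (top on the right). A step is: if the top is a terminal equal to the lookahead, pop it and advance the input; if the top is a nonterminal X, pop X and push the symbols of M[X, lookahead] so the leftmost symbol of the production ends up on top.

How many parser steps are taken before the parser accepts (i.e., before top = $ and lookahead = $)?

8

     Stack        Input        Action
  1  $ <S>        r p w q p $  expand <S> -> r <L> p
  2  $ p <L> r    r p w q p $  match r
  3  $ p <L>      p w q p $    expand <L> -> p w <D>
  4  $ p <D> w p  p w q p $    match p
  5  $ p <D> w    w q p $      match w
  6  $ p <D>      q p $        expand <D> -> q
  7  $ p q        q p $        match q
  8  $ p          p $          match p
Accept reached after 8 steps.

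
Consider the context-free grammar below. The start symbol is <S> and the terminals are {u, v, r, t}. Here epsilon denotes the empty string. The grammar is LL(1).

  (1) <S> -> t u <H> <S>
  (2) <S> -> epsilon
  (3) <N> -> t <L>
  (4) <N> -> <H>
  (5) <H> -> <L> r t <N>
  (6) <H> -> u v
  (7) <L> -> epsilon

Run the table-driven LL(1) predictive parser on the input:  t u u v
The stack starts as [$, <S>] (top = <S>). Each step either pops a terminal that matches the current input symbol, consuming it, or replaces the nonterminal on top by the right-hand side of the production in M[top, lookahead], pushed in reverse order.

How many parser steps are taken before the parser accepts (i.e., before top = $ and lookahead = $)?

step 1: stack=$ <S>  input=t u u v $  — expand <S> -> t u <H> <S>
step 2: stack=$ <S> <H> u t  input=t u u v $  — match t
step 3: stack=$ <S> <H> u  input=u u v $  — match u
step 4: stack=$ <S> <H>  input=u v $  — expand <H> -> u v
step 5: stack=$ <S> v u  input=u v $  — match u
step 6: stack=$ <S> v  input=v $  — match v
step 7: stack=$ <S>  input=$  — expand <S> -> epsilon
Accept reached after 7 steps.

7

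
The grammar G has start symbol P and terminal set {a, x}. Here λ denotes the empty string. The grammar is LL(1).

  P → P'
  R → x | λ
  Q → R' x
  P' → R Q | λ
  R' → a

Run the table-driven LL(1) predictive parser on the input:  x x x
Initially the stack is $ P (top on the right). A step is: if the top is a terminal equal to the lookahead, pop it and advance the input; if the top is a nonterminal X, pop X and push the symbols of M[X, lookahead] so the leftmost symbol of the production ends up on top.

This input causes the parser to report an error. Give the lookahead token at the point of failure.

     Stack  Input    Action
  1  $ P    x x x $  expand P → P'
  2  $ P'   x x x $  expand P' → R Q
  3  $ Q R  x x x $  expand R → x
  4  $ Q x  x x x $  match x
  5  $ Q    x x $    error: M[Q, x] is empty

x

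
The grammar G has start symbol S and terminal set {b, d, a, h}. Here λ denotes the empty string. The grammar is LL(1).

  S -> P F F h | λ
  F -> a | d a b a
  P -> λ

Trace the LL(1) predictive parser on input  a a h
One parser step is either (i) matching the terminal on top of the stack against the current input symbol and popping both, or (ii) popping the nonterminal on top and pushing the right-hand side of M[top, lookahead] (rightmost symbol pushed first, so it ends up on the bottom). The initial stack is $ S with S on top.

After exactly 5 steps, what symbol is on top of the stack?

a

     Stack      Input    Action
  1  $ S        a a h $  expand S -> P F F h
  2  $ h F F P  a a h $  expand P -> λ
  3  $ h F F    a a h $  expand F -> a
  4  $ h F a    a a h $  match a
  5  $ h F      a h $    expand F -> a
Stack after step 5: $ h a (top = a).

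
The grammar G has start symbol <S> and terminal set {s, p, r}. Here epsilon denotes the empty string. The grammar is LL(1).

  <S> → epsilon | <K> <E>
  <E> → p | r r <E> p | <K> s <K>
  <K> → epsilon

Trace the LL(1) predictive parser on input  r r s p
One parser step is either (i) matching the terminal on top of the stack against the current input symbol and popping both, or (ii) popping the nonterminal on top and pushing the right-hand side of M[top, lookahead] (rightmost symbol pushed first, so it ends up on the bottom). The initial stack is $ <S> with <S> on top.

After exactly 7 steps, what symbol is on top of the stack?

s

step 1: stack=$ <S>  input=r r s p $  — expand <S> → <K> <E>
step 2: stack=$ <E> <K>  input=r r s p $  — expand <K> → epsilon
step 3: stack=$ <E>  input=r r s p $  — expand <E> → r r <E> p
step 4: stack=$ p <E> r r  input=r r s p $  — match r
step 5: stack=$ p <E> r  input=r s p $  — match r
step 6: stack=$ p <E>  input=s p $  — expand <E> → <K> s <K>
step 7: stack=$ p <K> s <K>  input=s p $  — expand <K> → epsilon
Stack after step 7: $ p <K> s (top = s).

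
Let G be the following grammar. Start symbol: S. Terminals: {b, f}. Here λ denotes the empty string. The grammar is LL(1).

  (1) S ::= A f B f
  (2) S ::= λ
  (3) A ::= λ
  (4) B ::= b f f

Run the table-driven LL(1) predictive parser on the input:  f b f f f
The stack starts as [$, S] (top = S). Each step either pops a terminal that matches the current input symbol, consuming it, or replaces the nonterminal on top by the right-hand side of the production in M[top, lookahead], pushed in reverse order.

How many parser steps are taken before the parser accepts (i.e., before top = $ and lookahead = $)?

     Stack      Input        Action
  1  $ S        f b f f f $  expand S ::= A f B f
  2  $ f B f A  f b f f f $  expand A ::= λ
  3  $ f B f    f b f f f $  match f
  4  $ f B      b f f f $    expand B ::= b f f
  5  $ f f f b  b f f f $    match b
  6  $ f f f    f f f $      match f
  7  $ f f      f f $        match f
  8  $ f        f $          match f
Accept reached after 8 steps.

8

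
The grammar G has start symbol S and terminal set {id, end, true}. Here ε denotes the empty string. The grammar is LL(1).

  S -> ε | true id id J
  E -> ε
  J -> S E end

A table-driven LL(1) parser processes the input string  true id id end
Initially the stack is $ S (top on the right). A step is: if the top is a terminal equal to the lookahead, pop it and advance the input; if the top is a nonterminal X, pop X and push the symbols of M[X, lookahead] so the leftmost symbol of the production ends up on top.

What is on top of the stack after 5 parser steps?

     Stack           Input             Action
  1  $ S             true id id end $  expand S -> true id id J
  2  $ J id id true  true id id end $  match true
  3  $ J id id       id id end $       match id
  4  $ J id          id end $          match id
  5  $ J             end $             expand J -> S E end
Stack after step 5: $ end E S (top = S).

S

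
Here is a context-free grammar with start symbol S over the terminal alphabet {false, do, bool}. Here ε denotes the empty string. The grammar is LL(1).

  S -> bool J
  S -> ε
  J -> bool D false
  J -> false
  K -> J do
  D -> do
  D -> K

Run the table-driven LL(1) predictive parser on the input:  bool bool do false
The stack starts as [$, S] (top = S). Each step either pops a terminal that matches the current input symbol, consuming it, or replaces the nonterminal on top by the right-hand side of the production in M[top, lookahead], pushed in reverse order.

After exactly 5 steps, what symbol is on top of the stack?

step 1: stack=$ S  input=bool bool do false $  — expand S -> bool J
step 2: stack=$ J bool  input=bool bool do false $  — match bool
step 3: stack=$ J  input=bool do false $  — expand J -> bool D false
step 4: stack=$ false D bool  input=bool do false $  — match bool
step 5: stack=$ false D  input=do false $  — expand D -> do
Stack after step 5: $ false do (top = do).

do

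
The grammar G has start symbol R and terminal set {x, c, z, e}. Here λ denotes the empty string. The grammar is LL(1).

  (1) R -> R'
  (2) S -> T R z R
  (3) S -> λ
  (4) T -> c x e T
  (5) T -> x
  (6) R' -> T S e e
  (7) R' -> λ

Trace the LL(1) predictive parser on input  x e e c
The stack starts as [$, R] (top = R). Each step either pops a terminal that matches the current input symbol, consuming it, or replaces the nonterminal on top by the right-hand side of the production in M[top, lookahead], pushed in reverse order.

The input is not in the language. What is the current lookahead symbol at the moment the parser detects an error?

c

step 1: stack=$ R  input=x e e c $  — expand R -> R'
step 2: stack=$ R'  input=x e e c $  — expand R' -> T S e e
step 3: stack=$ e e S T  input=x e e c $  — expand T -> x
step 4: stack=$ e e S x  input=x e e c $  — match x
step 5: stack=$ e e S  input=e e c $  — expand S -> λ
step 6: stack=$ e e  input=e e c $  — match e
step 7: stack=$ e  input=e c $  — match e
step 8: stack=$  input=c $  — error: stack empty but input remains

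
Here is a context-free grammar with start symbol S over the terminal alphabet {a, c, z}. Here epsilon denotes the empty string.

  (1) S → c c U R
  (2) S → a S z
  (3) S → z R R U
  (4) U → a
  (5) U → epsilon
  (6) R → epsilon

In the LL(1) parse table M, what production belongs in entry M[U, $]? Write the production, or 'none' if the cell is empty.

FIRST(S) = {a, c, z}
FIRST(U) = {epsilon, a}
FIRST(R) = {epsilon}
FOLLOW(S) includes $ since S is the start symbol.
FOLLOW(S): in S→a S z, S is followed by z with FIRST {z}. Thus FOLLOW(S) = {$, z}.
FOLLOW(U): in S→c c U R, U is followed by R with FIRST {epsilon}; in S→c c U R, the suffix after U is nullable, so FOLLOW(U) ⊇ FOLLOW(S) = {$, z}; in S→z R R U, the suffix after U is empty, so FOLLOW(U) ⊇ FOLLOW(S) = {$, z}. Thus FOLLOW(U) = {$, z}.
For U → a: FIRST(a) = {a}, so it goes in M[U, t] for t ∈ {a}.
For U → epsilon: FIRST(epsilon) = {epsilon}, so it goes in M[U, t] for t ∈ {}; since epsilon ∈ FIRST, also for every t ∈ FOLLOW(U) = {$, z}.

U → epsilon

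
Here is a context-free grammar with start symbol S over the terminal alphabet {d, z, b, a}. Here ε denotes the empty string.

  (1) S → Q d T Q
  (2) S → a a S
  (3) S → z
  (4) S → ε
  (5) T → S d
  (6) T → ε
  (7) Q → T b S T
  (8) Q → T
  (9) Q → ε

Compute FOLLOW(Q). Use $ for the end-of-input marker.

{$, a, b, d, z}

FIRST(S): from S→Q d T Q we get {a, b, d, z}; from S→a a S we get {a}; from S→z we get {z}; from S→ε we get {ε}. So FIRST(S) = {ε, a, b, d, z}.
FIRST(T): from T→S d we get {a, b, d, z}; from T→ε we get {ε}. So FIRST(T) = {ε, a, b, d, z}.
FIRST(Q): from Q→T b S T we get {a, b, d, z}; from Q→T we get {ε, a, b, d, z}; from Q→ε we get {ε}. So FIRST(Q) = {ε, a, b, d, z}.
FOLLOW(S) includes $ since S is the start symbol.
FOLLOW(S): in S→a a S, the suffix after S is empty (adds nothing new); in T→S d, S is followed by d with FIRST {d}; in Q→T b S T, S is followed by T with FIRST {ε, a, b, d, z}; in Q→T b S T, the suffix after S is nullable, so FOLLOW(S) ⊇ FOLLOW(Q) = {$, a, b, d, z}. Thus FOLLOW(S) = {$, a, b, d, z}.
FOLLOW(Q): in S→Q d T Q (occurrence 1), Q is followed by d T Q with FIRST {d}; in S→Q d T Q (occurrence 2), the suffix after Q is empty, so FOLLOW(Q) ⊇ FOLLOW(S) = {$, a, b, d, z}. Thus FOLLOW(Q) = {$, a, b, d, z}.
FOLLOW(T): in S→Q d T Q, T is followed by Q with FIRST {ε, a, b, d, z}; in S→Q d T Q, the suffix after T is nullable, so FOLLOW(T) ⊇ FOLLOW(S) = {$, a, b, d, z}; in Q→T b S T (occurrence 1), T is followed by b S T with FIRST {b}; in Q→T b S T (occurrence 2), the suffix after T is empty, so FOLLOW(T) ⊇ FOLLOW(Q) = {$, a, b, d, z}; in Q→T, the suffix after T is empty, so FOLLOW(T) ⊇ FOLLOW(Q) = {$, a, b, d, z}. Thus FOLLOW(T) = {$, a, b, d, z}.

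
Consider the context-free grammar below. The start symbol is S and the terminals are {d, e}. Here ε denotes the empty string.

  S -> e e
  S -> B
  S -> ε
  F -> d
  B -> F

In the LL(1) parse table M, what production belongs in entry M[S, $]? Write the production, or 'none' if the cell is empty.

S -> ε

FIRST(F): from F->d we get {d}. So FIRST(F) = {d}.
FIRST(B): from B->F we get {d}. So FIRST(B) = {d}.
FIRST(S): from S->e e we get {e}; from S->B we get {d}; from S->ε we get {ε}. So FIRST(S) = {ε, d, e}.
FOLLOW(S) includes $ since S is the start symbol.
FOLLOW(S): S appears on no right-hand side. Thus FOLLOW(S) = {$}.
For S -> e e: FIRST(e e) = {e}, so it goes in M[S, t] for t ∈ {e}.
For S -> B: FIRST(B) = {d}, so it goes in M[S, t] for t ∈ {d}.
For S -> ε: FIRST(ε) = {ε}, so it goes in M[S, t] for t ∈ {}; since ε ∈ FIRST, also for every t ∈ FOLLOW(S) = {$}.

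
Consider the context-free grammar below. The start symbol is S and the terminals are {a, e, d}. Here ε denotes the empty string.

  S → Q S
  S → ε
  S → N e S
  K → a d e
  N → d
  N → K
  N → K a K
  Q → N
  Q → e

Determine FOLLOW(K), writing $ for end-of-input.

{$, a, d, e}

FIRST(K) = {a}
FIRST(N) = {a, d}  (via K, K a K)
FIRST(Q) = {a, d, e}  (via N)
FIRST(S) = {ε, a, d, e}  (via Q S, N e S)
FOLLOW(S) includes $ since S is the start symbol.
FOLLOW(S): in S→Q S, the suffix after S is empty (adds nothing new); in S→N e S, the suffix after S is empty (adds nothing new). Thus FOLLOW(S) = {$}.
FOLLOW(Q): in S→Q S, Q is followed by S with FIRST {ε, a, d, e}; in S→Q S, the suffix after Q is nullable, so FOLLOW(Q) ⊇ FOLLOW(S) = {$}. Thus FOLLOW(Q) = {$, a, d, e}.
FOLLOW(N): in S→N e S, N is followed by e S with FIRST {e}; in Q→N, the suffix after N is empty, so FOLLOW(N) ⊇ FOLLOW(Q) = {$, a, d, e}. Thus FOLLOW(N) = {$, a, d, e}.
FOLLOW(K): in N→K, the suffix after K is empty, so FOLLOW(K) ⊇ FOLLOW(N) = {$, a, d, e}; in N→K a K (occurrence 1), K is followed by a K with FIRST {a}; in N→K a K (occurrence 2), the suffix after K is empty, so FOLLOW(K) ⊇ FOLLOW(N) = {$, a, d, e}. Thus FOLLOW(K) = {$, a, d, e}.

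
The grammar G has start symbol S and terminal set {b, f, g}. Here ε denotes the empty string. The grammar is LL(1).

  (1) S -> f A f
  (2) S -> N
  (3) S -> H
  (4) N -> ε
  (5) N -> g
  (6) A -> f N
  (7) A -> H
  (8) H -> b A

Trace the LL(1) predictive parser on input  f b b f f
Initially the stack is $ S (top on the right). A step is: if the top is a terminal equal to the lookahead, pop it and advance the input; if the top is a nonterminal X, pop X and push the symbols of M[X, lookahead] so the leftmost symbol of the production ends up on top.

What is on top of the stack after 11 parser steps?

step 1: stack=$ S  input=f b b f f $  — expand S -> f A f
step 2: stack=$ f A f  input=f b b f f $  — match f
step 3: stack=$ f A  input=b b f f $  — expand A -> H
step 4: stack=$ f H  input=b b f f $  — expand H -> b A
step 5: stack=$ f A b  input=b b f f $  — match b
step 6: stack=$ f A  input=b f f $  — expand A -> H
step 7: stack=$ f H  input=b f f $  — expand H -> b A
step 8: stack=$ f A b  input=b f f $  — match b
step 9: stack=$ f A  input=f f $  — expand A -> f N
step 10: stack=$ f N f  input=f f $  — match f
step 11: stack=$ f N  input=f $  — expand N -> ε
Stack after step 11: $ f (top = f).

f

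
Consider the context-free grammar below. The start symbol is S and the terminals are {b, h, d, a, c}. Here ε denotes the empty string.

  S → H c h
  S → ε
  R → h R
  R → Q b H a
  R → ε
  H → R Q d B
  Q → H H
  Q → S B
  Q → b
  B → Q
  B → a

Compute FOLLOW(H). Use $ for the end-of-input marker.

{a, b, c, d, h}

FIRST(S): from S→H c h we get {a, b, h}; from S→ε we get {ε}. So FIRST(S) = {ε, a, b, h}.
FIRST(R): from R→h R we get {h}; from R→Q b H a we get {a, b, h}; from R→ε we get {ε}. So FIRST(R) = {ε, a, b, h}.
FIRST(H): from H→R Q d B we get {a, b, h}. So FIRST(H) = {a, b, h}.
FIRST(Q): from Q→H H we get {a, b, h}; from Q→S B we get {a, b, h}; from Q→b we get {b}. So FIRST(Q) = {a, b, h}.
FIRST(B): from B→Q we get {a, b, h}; from B→a we get {a}. So FIRST(B) = {a, b, h}.
FOLLOW(S) includes $ since S is the start symbol.
FOLLOW(S): in Q→S B, S is followed by B with FIRST {a, b, h}. Thus FOLLOW(S) = {$, a, b, h}.
FOLLOW(R): in R→h R, the suffix after R is empty (adds nothing new); in H→R Q d B, R is followed by Q d B with FIRST {a, b, h}. Thus FOLLOW(R) = {a, b, h}.
FOLLOW(H): in S→H c h, H is followed by c h with FIRST {c}; in R→Q b H a, H is followed by a with FIRST {a}; in Q→H H (occurrence 1), H is followed by H with FIRST {a, b, h}; in Q→H H (occurrence 2), the suffix after H is empty, so FOLLOW(H) ⊇ FOLLOW(Q) = {a, b, c, d, h}. Thus FOLLOW(H) = {a, b, c, d, h}.
FOLLOW(Q): in R→Q b H a, Q is followed by b H a with FIRST {b}; in H→R Q d B, Q is followed by d B with FIRST {d}; in B→Q, the suffix after Q is empty, so FOLLOW(Q) ⊇ FOLLOW(B) = {a, b, c, d, h}. Thus FOLLOW(Q) = {a, b, c, d, h}.
FOLLOW(B): in H→R Q d B, the suffix after B is empty, so FOLLOW(B) ⊇ FOLLOW(H) = {a, b, c, d, h}; in Q→S B, the suffix after B is empty, so FOLLOW(B) ⊇ FOLLOW(Q) = {a, b, c, d, h}. Thus FOLLOW(B) = {a, b, c, d, h}.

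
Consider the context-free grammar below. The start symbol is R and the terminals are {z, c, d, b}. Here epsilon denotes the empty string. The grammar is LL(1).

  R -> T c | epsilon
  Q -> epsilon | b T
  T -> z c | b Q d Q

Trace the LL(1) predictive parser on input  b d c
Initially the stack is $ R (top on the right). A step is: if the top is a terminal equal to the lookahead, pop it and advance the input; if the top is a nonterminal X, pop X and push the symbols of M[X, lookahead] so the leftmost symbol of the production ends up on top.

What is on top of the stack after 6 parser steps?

c

     Stack        Input    Action
  1  $ R          b d c $  expand R -> T c
  2  $ c T        b d c $  expand T -> b Q d Q
  3  $ c Q d Q b  b d c $  match b
  4  $ c Q d Q    d c $    expand Q -> epsilon
  5  $ c Q d      d c $    match d
  6  $ c Q        c $      expand Q -> epsilon
Stack after step 6: $ c (top = c).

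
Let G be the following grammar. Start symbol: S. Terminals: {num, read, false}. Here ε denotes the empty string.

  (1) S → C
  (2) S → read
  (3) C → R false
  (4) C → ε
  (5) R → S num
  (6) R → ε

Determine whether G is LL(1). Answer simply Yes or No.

FIRST(S) = {ε, false, num, read}
FIRST(C) = {ε, false, num, read}
FIRST(R) = {ε, false, num, read}
FOLLOW(S) = {$, num}
FOLLOW(C) = {$, num}
FOLLOW(R) = {false}
Cell M[C, num] receives both C → R false and C → ε — the grammar is not LL(1).

No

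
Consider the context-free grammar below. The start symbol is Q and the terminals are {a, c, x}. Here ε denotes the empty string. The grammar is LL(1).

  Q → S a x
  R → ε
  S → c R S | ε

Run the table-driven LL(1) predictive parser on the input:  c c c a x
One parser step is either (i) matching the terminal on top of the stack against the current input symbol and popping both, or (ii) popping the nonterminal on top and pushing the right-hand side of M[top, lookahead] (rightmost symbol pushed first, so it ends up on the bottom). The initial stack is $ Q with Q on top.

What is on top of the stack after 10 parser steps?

step 1: stack=$ Q  input=c c c a x $  — expand Q → S a x
step 2: stack=$ x a S  input=c c c a x $  — expand S → c R S
step 3: stack=$ x a S R c  input=c c c a x $  — match c
step 4: stack=$ x a S R  input=c c a x $  — expand R → ε
step 5: stack=$ x a S  input=c c a x $  — expand S → c R S
step 6: stack=$ x a S R c  input=c c a x $  — match c
step 7: stack=$ x a S R  input=c a x $  — expand R → ε
step 8: stack=$ x a S  input=c a x $  — expand S → c R S
step 9: stack=$ x a S R c  input=c a x $  — match c
step 10: stack=$ x a S R  input=a x $  — expand R → ε
Stack after step 10: $ x a S (top = S).

S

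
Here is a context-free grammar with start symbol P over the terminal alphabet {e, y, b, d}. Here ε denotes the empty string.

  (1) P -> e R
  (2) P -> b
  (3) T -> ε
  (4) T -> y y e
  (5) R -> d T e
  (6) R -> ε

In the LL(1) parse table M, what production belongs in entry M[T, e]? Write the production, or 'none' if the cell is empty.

FIRST(P): from P->e R we get {e}; from P->b we get {b}. So FIRST(P) = {b, e}.
FIRST(T): from T->ε we get {ε}; from T->y y e we get {y}. So FIRST(T) = {ε, y}.
FIRST(R): from R->d T e we get {d}; from R->ε we get {ε}. So FIRST(R) = {ε, d}.
FOLLOW(P) includes $ since P is the start symbol.
FOLLOW(T): in R->d T e, T is followed by e with FIRST {e}. Thus FOLLOW(T) = {e}.
For T -> ε: FIRST(ε) = {ε}, so it goes in M[T, t] for t ∈ {}; since ε ∈ FIRST, also for every t ∈ FOLLOW(T) = {e}.
For T -> y y e: FIRST(y y e) = {y}, so it goes in M[T, t] for t ∈ {y}.

T -> ε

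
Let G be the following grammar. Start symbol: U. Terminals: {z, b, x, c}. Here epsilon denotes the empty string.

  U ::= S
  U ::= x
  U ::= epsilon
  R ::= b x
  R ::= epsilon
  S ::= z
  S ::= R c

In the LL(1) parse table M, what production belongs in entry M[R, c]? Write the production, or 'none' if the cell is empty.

R ::= epsilon

FIRST(R): from R::=b x we get {b}; from R::=epsilon we get {epsilon}. So FIRST(R) = {epsilon, b}.
FIRST(S): from S::=z we get {z}; from S::=R c we get {b, c}. So FIRST(S) = {b, c, z}.
FIRST(U): from U::=S we get {b, c, z}; from U::=x we get {x}; from U::=epsilon we get {epsilon}. So FIRST(U) = {epsilon, b, c, x, z}.
FOLLOW(U) includes $ since U is the start symbol.
FOLLOW(R): in S::=R c, R is followed by c with FIRST {c}. Thus FOLLOW(R) = {c}.
For R ::= b x: FIRST(b x) = {b}, so it goes in M[R, t] for t ∈ {b}.
For R ::= epsilon: FIRST(epsilon) = {epsilon}, so it goes in M[R, t] for t ∈ {}; since epsilon ∈ FIRST, also for every t ∈ FOLLOW(R) = {c}.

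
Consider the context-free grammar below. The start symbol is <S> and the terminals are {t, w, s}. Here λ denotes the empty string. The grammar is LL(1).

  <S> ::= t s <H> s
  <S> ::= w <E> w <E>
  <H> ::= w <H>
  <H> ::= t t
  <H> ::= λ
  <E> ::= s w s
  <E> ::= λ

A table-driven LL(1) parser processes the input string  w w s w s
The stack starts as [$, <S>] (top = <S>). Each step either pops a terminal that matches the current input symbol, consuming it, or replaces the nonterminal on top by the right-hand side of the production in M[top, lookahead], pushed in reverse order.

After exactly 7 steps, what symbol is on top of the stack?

     Stack          Input        Action
  1  $ <S>          w w s w s $  expand <S> ::= w <E> w <E>
  2  $ <E> w <E> w  w w s w s $  match w
  3  $ <E> w <E>    w s w s $    expand <E> ::= λ
  4  $ <E> w        w s w s $    match w
  5  $ <E>          s w s $      expand <E> ::= s w s
  6  $ s w s        s w s $      match s
  7  $ s w          w s $        match w
Stack after step 7: $ s (top = s).

s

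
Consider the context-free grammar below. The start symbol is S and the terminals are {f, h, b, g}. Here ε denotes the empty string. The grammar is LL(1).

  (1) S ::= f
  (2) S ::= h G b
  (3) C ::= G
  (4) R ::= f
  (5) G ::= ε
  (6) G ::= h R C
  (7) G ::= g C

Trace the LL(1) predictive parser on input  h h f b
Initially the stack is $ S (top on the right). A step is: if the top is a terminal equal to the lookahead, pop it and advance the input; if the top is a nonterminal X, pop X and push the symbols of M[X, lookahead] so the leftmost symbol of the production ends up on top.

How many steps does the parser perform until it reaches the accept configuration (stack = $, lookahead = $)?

     Stack      Input      Action
  1  $ S        h h f b $  expand S ::= h G b
  2  $ b G h    h h f b $  match h
  3  $ b G      h f b $    expand G ::= h R C
  4  $ b C R h  h f b $    match h
  5  $ b C R    f b $      expand R ::= f
  6  $ b C f    f b $      match f
  7  $ b C      b $        expand C ::= G
  8  $ b G      b $        expand G ::= ε
  9  $ b        b $        match b
Accept reached after 9 steps.

9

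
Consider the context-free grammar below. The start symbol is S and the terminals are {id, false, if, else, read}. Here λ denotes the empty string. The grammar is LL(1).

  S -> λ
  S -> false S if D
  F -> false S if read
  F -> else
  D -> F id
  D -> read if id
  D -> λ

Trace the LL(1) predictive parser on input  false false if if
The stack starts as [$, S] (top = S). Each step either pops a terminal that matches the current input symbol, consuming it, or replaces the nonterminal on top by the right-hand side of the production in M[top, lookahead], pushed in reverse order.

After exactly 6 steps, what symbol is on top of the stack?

     Stack                Input                Action
  1  $ S                  false false if if $  expand S -> false S if D
  2  $ D if S false       false false if if $  match false
  3  $ D if S             false if if $        expand S -> false S if D
  4  $ D if D if S false  false if if $        match false
  5  $ D if D if S        if if $              expand S -> λ
  6  $ D if D if          if if $              match if
Stack after step 6: $ D if D (top = D).

D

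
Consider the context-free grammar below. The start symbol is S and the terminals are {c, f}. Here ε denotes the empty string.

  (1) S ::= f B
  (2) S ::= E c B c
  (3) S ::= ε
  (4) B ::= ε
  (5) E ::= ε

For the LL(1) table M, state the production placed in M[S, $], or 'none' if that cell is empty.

S ::= ε

FIRST(B) = {ε}
FIRST(E) = {ε}
FIRST(S) = {ε, c, f}  (via E c B c)
FOLLOW(S) includes $ since S is the start symbol.
FOLLOW(S): S appears on no right-hand side. Thus FOLLOW(S) = {$}.
For S ::= f B: FIRST(f B) = {f}, so it goes in M[S, t] for t ∈ {f}.
For S ::= E c B c: FIRST(E c B c) = {c}, so it goes in M[S, t] for t ∈ {c}.
For S ::= ε: FIRST(ε) = {ε}, so it goes in M[S, t] for t ∈ {}; since ε ∈ FIRST, also for every t ∈ FOLLOW(S) = {$}.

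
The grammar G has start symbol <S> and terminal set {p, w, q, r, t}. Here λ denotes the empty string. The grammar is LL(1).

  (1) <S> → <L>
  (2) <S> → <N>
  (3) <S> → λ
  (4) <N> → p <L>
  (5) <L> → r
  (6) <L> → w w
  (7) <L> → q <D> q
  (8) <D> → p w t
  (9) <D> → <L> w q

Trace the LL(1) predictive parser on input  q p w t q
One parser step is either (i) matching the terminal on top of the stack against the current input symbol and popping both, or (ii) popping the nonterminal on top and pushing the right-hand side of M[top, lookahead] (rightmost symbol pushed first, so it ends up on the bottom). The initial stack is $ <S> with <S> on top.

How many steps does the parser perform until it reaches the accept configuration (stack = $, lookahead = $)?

8

step 1: stack=$ <S>  input=q p w t q $  — expand <S> → <L>
step 2: stack=$ <L>  input=q p w t q $  — expand <L> → q <D> q
step 3: stack=$ q <D> q  input=q p w t q $  — match q
step 4: stack=$ q <D>  input=p w t q $  — expand <D> → p w t
step 5: stack=$ q t w p  input=p w t q $  — match p
step 6: stack=$ q t w  input=w t q $  — match w
step 7: stack=$ q t  input=t q $  — match t
step 8: stack=$ q  input=q $  — match q
Accept reached after 8 steps.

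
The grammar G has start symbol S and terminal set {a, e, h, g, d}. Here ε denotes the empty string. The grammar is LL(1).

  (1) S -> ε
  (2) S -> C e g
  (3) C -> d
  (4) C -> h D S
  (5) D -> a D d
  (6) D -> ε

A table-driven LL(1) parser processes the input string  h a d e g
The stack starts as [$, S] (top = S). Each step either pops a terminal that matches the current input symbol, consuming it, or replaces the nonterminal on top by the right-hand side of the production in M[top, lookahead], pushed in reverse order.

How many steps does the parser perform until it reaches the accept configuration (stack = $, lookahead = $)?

10

step 1: stack=$ S  input=h a d e g $  — expand S -> C e g
step 2: stack=$ g e C  input=h a d e g $  — expand C -> h D S
step 3: stack=$ g e S D h  input=h a d e g $  — match h
step 4: stack=$ g e S D  input=a d e g $  — expand D -> a D d
step 5: stack=$ g e S d D a  input=a d e g $  — match a
step 6: stack=$ g e S d D  input=d e g $  — expand D -> ε
step 7: stack=$ g e S d  input=d e g $  — match d
step 8: stack=$ g e S  input=e g $  — expand S -> ε
step 9: stack=$ g e  input=e g $  — match e
step 10: stack=$ g  input=g $  — match g
Accept reached after 10 steps.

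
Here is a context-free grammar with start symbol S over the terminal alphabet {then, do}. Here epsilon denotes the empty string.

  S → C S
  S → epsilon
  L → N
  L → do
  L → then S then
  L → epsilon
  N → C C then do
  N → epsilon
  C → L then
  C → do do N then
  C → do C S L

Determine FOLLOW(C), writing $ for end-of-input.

FIRST(S) = {epsilon, do, then}  (via C S)
FIRST(L) = {epsilon, do, then}  (via N)
FIRST(C) = {do, then}  (via L then)
FIRST(N) = {epsilon, do, then}  (via C C then do)
FOLLOW(S) includes $ since S is the start symbol.
FOLLOW(S): in S→C S, the suffix after S is empty (adds nothing new); in L→then S then, S is followed by then with FIRST {then}; in C→do C S L, S is followed by L with FIRST {epsilon, do, then}; in C→do C S L, the suffix after S is nullable, so FOLLOW(S) ⊇ FOLLOW(C) = {$, do, then}. Thus FOLLOW(S) = {$, do, then}.
FOLLOW(C): in S→C S, C is followed by S with FIRST {epsilon, do, then}; in S→C S, the suffix after C is nullable, so FOLLOW(C) ⊇ FOLLOW(S) = {$, do, then}; in N→C C then do (occurrence 1), C is followed by C then do with FIRST {do, then}; in N→C C then do (occurrence 2), C is followed by then do with FIRST {then}; in C→do C S L, C is followed by S L with FIRST {epsilon, do, then}; in C→do C S L, the suffix after C is nullable (adds nothing new). Thus FOLLOW(C) = {$, do, then}.
FOLLOW(L): in C→L then, L is followed by then with FIRST {then}; in C→do C S L, the suffix after L is empty, so FOLLOW(L) ⊇ FOLLOW(C) = {$, do, then}. Thus FOLLOW(L) = {$, do, then}.
FOLLOW(N): in L→N, the suffix after N is empty, so FOLLOW(N) ⊇ FOLLOW(L) = {$, do, then}; in C→do do N then, N is followed by then with FIRST {then}. Thus FOLLOW(N) = {$, do, then}.

{$, do, then}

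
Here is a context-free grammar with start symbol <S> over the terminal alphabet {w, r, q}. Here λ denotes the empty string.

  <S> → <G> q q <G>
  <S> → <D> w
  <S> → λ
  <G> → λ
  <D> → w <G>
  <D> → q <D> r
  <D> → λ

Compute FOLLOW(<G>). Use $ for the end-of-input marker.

{$, q, r, w}

FIRST(<G>) = {λ}
FIRST(<D>) = {λ, q, w}
FIRST(<S>) = {λ, q, w}  (via <G> q q <G>, <D> w)
FOLLOW(<S>) includes $ since <S> is the start symbol.
FOLLOW(<S>): <S> appears on no right-hand side. Thus FOLLOW(<S>) = {$}.
FOLLOW(<D>): in <S>→<D> w, <D> is followed by w with FIRST {w}; in <D>→q <D> r, <D> is followed by r with FIRST {r}. Thus FOLLOW(<D>) = {r, w}.
FOLLOW(<G>): in <S>→<G> q q <G> (occurrence 1), <G> is followed by q q <G> with FIRST {q}; in <S>→<G> q q <G> (occurrence 2), the suffix after <G> is empty, so FOLLOW(<G>) ⊇ FOLLOW(<S>) = {$}; in <D>→w <G>, the suffix after <G> is empty, so FOLLOW(<G>) ⊇ FOLLOW(<D>) = {r, w}. Thus FOLLOW(<G>) = {$, q, r, w}.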